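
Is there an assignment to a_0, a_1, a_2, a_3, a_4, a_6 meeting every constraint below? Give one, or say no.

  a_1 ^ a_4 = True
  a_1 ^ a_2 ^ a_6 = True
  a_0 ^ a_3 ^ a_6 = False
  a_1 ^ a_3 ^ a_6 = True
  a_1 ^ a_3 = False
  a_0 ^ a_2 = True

a_0=F; a_1=T; a_2=T; a_3=T; a_4=F; a_6=T

a_1 ^ a_4 = T ^ F = True ✓
a_1 ^ a_2 ^ a_6 = T ^ T ^ T = True ✓
a_0 ^ a_3 ^ a_6 = F ^ T ^ T = False ✓
a_1 ^ a_3 ^ a_6 = T ^ T ^ T = True ✓
a_1 ^ a_3 = T ^ T = False ✓
a_0 ^ a_2 = F ^ T = True ✓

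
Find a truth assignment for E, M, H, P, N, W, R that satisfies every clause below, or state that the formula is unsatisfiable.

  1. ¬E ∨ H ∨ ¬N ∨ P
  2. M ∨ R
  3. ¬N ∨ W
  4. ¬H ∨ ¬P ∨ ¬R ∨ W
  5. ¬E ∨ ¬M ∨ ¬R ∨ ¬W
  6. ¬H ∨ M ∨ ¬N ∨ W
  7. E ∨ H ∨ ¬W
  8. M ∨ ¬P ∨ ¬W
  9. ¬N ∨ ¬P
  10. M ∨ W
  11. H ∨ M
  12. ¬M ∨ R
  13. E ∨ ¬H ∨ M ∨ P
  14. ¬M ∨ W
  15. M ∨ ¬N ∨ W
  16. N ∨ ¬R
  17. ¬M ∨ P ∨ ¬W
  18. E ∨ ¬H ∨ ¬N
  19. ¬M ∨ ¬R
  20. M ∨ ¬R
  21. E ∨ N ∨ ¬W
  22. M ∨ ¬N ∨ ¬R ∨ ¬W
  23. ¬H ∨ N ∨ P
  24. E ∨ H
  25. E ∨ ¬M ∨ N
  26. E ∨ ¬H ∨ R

Case M = True:
  (¬M ∨ R) forces R = True.
  Clause (¬M ∨ ¬R) is falsified — contradiction.
Case M = False:
  (M ∨ R) forces R = True.
  Clause (M ∨ ¬R) is falsified — contradiction.
Both cases fail, so the formula is unsatisfiable.

The formula is unsatisfiable.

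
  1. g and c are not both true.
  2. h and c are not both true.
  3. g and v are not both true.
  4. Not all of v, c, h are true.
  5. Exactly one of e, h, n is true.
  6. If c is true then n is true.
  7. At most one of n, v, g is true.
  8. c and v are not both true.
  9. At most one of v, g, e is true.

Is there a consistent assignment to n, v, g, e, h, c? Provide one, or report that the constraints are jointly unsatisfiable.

n: False; v: False; g: False; e: False; h: True; c: False

  (1) g=F, c=F — not both ✓
  (2) h=T, c=F — not both ✓
  (3) g=F, v=F — not both ✓
  (4) {v, c, h}: 1/3 true — not all ✓
  (5) {e, h, n}: 1 true — exactly one ✓
  (6) c=F ⇒ n: vacuous ✓
  (7) {n, v, g}: 0 true — at most one ✓
  (8) c=F, v=F — not both ✓
  (9) {v, g, e}: 0 true — at most one ✓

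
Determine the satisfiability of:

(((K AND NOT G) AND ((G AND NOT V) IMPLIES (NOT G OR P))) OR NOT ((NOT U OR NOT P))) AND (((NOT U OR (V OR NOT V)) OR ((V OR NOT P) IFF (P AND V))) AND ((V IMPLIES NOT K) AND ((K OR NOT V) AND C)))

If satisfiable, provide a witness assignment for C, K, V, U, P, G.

C: True, K: True, V: False, U: True, P: True, G: False

  ((K AND NOT G) AND ((G AND NOT V) IMPLIES (NOT G OR P))) OR NOT ((NOT U OR NOT P)) = True
    (K AND NOT G) AND ((G AND NOT V) IMPLIES (NOT G OR P)) = True
      K AND NOT G = True
        NOT G = True
      (G AND NOT V) IMPLIES (NOT G OR P) = True
        G AND NOT V = False
          NOT V = True
        NOT G OR P = True
          NOT G = True
    NOT ((NOT U OR NOT P)) = True
      NOT U OR NOT P = False
        NOT U = False
        NOT P = False
  ((NOT U OR (V OR NOT V)) OR ((V OR NOT P) IFF (P AND V))) AND ((V IMPLIES NOT K) AND ((K OR NOT V) AND C)) = True
    (NOT U OR (V OR NOT V)) OR ((V OR NOT P) IFF (P AND V)) = True
      NOT U OR (V OR NOT V) = True
        NOT U = False
        V OR NOT V = True
          NOT V = True
      (V OR NOT P) IFF (P AND V) = True
        V OR NOT P = False
          NOT P = False
        P AND V = False
    (V IMPLIES NOT K) AND ((K OR NOT V) AND C) = True
      V IMPLIES NOT K = True
        NOT K = False
      (K OR NOT V) AND C = True
        K OR NOT V = True
          NOT V = True
Both conjuncts True, so the formula holds.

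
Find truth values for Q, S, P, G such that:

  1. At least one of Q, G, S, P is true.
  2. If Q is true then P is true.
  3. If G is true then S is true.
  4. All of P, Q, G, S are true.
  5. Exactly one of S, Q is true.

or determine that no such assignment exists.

Unsatisfiable — no assignment works.

Case S = True:
  (4) forces P = True.
  (4) forces Q = True.
  Constraint (5) is violated (S=T, Q=T) — contradiction.
Case S = False:
  Constraint (4) is violated (S=F) — contradiction.
Both cases fail — unsatisfiable.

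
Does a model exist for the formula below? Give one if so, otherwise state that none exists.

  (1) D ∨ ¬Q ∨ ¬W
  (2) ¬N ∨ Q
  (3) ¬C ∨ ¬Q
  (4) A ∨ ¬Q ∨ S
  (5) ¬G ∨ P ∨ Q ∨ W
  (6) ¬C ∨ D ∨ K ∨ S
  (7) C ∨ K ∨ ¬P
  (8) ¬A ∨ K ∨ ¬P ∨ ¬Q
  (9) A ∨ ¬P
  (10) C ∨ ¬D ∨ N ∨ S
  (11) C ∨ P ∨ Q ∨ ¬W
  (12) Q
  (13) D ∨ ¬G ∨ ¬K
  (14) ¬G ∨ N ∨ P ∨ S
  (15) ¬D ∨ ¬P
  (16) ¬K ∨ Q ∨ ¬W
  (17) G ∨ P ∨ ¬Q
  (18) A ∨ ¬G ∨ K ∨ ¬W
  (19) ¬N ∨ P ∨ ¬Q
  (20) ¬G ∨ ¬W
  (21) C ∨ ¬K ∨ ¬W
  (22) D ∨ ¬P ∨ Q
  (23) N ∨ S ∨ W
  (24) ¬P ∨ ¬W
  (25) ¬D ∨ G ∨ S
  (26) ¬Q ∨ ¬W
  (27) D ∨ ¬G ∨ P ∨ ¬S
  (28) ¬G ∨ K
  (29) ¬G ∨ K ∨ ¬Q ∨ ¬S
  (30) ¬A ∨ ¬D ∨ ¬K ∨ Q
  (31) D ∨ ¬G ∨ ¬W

N: False, D: True, Q: True, S: True, C: False, K: True, W: False, P: False, G: True, A: True

Unit clause (Q) forces Q = True.
In (¬Q ∨ ¬W) only ¬W is left, so W = False.
In (¬C ∨ ¬Q) only ¬C is left, so C = False.
Set N = False.
  then (N ∨ S ∨ W) forces S = True.
Set D = True.
  then (¬D ∨ ¬P) forces P = False.
  then (G ∨ P ∨ ¬Q) forces G = True.
  then (¬G ∨ K) forces K = True.
Set A = True.
All clauses satisfied.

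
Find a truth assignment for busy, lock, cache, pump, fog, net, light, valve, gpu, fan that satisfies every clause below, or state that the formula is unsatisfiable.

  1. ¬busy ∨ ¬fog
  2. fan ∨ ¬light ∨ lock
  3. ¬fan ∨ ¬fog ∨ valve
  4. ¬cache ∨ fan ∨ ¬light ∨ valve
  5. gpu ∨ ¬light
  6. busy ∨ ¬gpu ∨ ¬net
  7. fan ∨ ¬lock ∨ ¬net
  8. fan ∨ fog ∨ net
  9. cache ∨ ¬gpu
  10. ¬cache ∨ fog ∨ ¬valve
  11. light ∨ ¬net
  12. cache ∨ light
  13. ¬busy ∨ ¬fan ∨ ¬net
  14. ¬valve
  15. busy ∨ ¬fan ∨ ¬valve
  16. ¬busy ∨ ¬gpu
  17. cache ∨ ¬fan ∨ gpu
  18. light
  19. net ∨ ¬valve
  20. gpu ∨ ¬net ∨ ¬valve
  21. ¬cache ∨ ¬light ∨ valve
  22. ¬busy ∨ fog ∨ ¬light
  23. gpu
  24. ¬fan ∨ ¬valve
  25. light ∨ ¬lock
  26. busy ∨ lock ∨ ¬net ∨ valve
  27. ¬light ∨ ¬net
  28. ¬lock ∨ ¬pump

Unsatisfiable — no assignment works.

Case cache = True:
  (¬valve) forces valve = False.
  (light) forces light = True.
  Clause (¬cache ∨ ¬light ∨ valve) is falsified — contradiction.
Case cache = False:
  (cache ∨ ¬gpu) forces gpu = False.
  Clause (gpu) is falsified — contradiction.
Both cases fail, so the formula is unsatisfiable.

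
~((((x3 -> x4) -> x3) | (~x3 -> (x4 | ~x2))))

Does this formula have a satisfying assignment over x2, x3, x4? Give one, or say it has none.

x2=T; x3=F; x4=F

  ~((((x3 -> x4) -> x3) | (~x3 -> (x4 | ~x2)))) = True
    ((x3 -> x4) -> x3) | (~x3 -> (x4 | ~x2)) = False
      (x3 -> x4) -> x3 = False
        x3 -> x4 = True
      ~x3 -> (x4 | ~x2) = False
        ~x3 = True
        x4 | ~x2 = False
          ~x2 = False
The formula evaluates to True.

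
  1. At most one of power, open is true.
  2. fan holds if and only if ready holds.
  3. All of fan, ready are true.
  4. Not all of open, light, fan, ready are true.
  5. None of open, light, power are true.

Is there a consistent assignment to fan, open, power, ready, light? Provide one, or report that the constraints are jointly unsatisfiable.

fan=T, open=F, power=F, ready=T, light=F

  (1) {power, open}: 0 true — at most one ✓
  (2) fan=T, ready=T — same ✓
  (3) {fan, ready}: all 2 true ✓
  (4) {open, light, fan, ready}: 2/4 true — not all ✓
  (5) {open, light, power}: 0 true — none ✓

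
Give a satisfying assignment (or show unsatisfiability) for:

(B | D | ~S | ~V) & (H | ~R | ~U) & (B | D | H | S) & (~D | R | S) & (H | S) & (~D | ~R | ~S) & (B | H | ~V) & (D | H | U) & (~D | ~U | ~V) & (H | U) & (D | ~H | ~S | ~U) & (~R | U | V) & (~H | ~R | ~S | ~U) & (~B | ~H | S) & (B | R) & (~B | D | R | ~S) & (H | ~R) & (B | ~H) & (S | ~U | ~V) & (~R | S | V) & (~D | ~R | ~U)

Set D = True.
Set U = True.
  then (~D | ~U | ~V) forces V = False.
  then (~D | ~R | ~U) forces R = False.
  then (~D | R | S) forces S = True.
  then (B | R) forces B = True.
Set H = True.
All clauses satisfied.

D=T, U=T, S=T, R=F, B=T, V=F, H=T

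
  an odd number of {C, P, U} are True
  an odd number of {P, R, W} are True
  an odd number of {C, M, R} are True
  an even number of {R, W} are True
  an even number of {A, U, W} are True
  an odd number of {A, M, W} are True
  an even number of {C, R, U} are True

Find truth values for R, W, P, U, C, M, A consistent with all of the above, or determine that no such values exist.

R = False; W = False; P = True; U = False; C = False; M = True; A = False

{C, P, U}: 1 true → odd ✓
{P, R, W}: 1 true → odd ✓
{C, M, R}: 1 true → odd ✓
{R, W}: 0 true → even ✓
{A, U, W}: 0 true → even ✓
{A, M, W}: 1 true → odd ✓
{C, R, U}: 0 true → even ✓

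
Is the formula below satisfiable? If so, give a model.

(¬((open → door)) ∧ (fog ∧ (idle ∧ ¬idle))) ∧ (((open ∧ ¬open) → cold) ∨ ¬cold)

Case idle = True: the conjunct ¬idle is False.
Case idle = False: the conjunct idle is False.
Both cases fail — unsatisfiable.

UNSATISFIABLE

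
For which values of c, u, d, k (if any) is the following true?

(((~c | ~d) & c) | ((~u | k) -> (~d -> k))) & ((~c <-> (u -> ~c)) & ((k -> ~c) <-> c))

c: True, u: True, d: False, k: False

  ((~c | ~d) & c) | ((~u | k) -> (~d -> k)) = True
    (~c | ~d) & c = True
      ~c | ~d = True
        ~c = False
        ~d = True
    (~u | k) -> (~d -> k) = True
      ~u | k = False
        ~u = False
      ~d -> k = False
        ~d = True
  (~c <-> (u -> ~c)) & ((k -> ~c) <-> c) = True
    ~c <-> (u -> ~c) = True
      ~c = False
      u -> ~c = False
        ~c = False
    (k -> ~c) <-> c = True
      k -> ~c = True
        ~c = False
Both conjuncts True, so the formula holds.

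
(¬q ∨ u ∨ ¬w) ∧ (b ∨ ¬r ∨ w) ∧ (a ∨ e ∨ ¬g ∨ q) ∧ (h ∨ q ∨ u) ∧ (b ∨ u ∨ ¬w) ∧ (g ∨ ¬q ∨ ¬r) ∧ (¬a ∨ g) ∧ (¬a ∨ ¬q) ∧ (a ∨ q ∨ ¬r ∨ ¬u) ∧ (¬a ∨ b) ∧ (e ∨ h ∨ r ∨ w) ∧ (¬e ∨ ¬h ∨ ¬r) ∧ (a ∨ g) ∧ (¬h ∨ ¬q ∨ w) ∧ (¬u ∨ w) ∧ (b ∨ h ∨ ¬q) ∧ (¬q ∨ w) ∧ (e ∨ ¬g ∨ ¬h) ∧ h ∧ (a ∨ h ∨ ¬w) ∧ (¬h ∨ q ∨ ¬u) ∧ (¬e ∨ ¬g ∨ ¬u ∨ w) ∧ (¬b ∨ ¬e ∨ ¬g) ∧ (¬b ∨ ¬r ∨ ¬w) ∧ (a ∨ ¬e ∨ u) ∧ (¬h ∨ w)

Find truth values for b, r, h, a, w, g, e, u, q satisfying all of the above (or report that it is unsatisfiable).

b = False, r = False, h = True, a = False, w = True, g = True, e = True, u = True, q = True

Unit clause (h) forces h = True.
In (¬h ∨ w) only w is left, so w = True.
Set b = False.
  then (b ∨ u ∨ ¬w) forces u = True.
  then (¬a ∨ b) forces a = False.
  then (a ∨ g) forces g = True.
  then (e ∨ ¬g ∨ ¬h) forces e = True.
  then (¬h ∨ q ∨ ¬u) forces q = True.
  then (¬e ∨ ¬h ∨ ¬r) forces r = False.
All clauses satisfied.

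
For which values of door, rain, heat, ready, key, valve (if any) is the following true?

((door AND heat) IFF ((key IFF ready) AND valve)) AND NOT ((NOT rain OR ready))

door: True; rain: True; heat: False; ready: False; key: False; valve: False

  (door AND heat) IFF ((key IFF ready) AND valve) = True
    door AND heat = False
    (key IFF ready) AND valve = False
      key IFF ready = True
  NOT ((NOT rain OR ready)) = True
    NOT rain OR ready = False
      NOT rain = False
Both conjuncts True, so the formula holds.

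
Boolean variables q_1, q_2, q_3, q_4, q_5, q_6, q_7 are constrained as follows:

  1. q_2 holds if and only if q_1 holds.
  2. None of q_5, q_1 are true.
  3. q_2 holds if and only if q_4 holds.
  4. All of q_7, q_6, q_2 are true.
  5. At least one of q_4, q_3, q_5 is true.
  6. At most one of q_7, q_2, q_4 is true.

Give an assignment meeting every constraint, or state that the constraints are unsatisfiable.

Unsatisfiable — no assignment works.

Case q_2 = True:
  (1) with q_2=T forces q_1 = True.
  Constraint (2) is violated (q_1=T) — contradiction.
Case q_2 = False:
  Constraint (4) is violated (q_2=F) — contradiction.
Both cases fail — unsatisfiable.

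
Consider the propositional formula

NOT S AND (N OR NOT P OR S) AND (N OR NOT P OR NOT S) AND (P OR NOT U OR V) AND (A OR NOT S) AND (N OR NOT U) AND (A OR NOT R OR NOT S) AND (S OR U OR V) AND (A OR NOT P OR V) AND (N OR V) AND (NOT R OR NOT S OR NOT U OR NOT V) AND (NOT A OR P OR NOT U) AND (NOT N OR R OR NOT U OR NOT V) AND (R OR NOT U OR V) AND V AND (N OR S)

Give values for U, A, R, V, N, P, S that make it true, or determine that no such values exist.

U = False; A = False; R = False; V = True; N = True; P = False; S = False

Unit clause (NOT S) forces S = False.
Unit clause (V) forces V = True.
In (N OR S) only N is left, so N = True.
Set U = False.
Set A = False.
Set R = False.
Set P = False.
All clauses satisfied.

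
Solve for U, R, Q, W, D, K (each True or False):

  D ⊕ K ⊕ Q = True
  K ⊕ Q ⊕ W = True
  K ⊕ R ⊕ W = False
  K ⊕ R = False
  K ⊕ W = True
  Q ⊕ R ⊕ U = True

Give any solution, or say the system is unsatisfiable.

U: False, R: True, Q: False, W: False, D: False, K: True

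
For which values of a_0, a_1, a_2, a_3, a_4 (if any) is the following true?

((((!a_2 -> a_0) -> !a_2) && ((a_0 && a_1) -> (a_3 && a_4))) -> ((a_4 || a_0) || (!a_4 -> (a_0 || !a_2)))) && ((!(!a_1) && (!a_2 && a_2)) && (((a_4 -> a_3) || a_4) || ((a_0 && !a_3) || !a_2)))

The formula is unsatisfiable.

Case a_2 = True: the conjunct !a_2 is False.
Case a_2 = False: the conjunct a_2 is False.
Both cases fail — unsatisfiable.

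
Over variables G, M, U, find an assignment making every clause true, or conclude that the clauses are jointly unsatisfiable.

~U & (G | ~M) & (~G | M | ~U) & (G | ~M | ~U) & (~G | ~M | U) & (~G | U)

Unit clause (~U) forces U = False.
In (~G | U) only ~G is left, so G = False.
In (G | ~M) only ~M is left, so M = False.
Check each clause:
  (~U): ~U holds.
  (G | ~M): ~M holds.
  (~G | M | ~U): ~G holds.
  (G | ~M | ~U): ~M holds.
  (~G | ~M | U): ~G holds.
  (~G | U): ~G holds.
All clauses satisfied.

G: False, M: False, U: False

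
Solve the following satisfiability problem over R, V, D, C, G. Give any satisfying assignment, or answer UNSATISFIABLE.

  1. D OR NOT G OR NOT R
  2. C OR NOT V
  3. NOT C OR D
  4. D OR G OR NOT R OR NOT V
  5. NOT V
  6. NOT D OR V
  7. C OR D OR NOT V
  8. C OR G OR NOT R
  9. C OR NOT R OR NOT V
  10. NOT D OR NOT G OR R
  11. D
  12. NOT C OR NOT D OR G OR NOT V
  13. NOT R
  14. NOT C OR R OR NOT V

Case V = True:
  Clause (NOT V) is falsified — contradiction.
Case V = False:
  (NOT D OR V) forces D = False.
  Clause (D) is falsified — contradiction.
Both cases fail, so the formula is unsatisfiable.

No satisfying assignment exists.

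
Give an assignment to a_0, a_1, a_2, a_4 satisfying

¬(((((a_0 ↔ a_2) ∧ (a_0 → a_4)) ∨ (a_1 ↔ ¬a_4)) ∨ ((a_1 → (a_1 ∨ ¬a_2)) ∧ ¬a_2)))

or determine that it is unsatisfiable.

a_0: True, a_1: False, a_2: True, a_4: False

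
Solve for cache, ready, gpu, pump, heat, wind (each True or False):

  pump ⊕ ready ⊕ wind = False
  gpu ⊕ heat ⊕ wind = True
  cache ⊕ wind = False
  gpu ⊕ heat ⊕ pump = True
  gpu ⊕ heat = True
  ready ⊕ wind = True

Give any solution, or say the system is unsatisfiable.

Adding constraints 1, 4, 5, 6 mod 2: every variable appears an even number of times on the left, so the left side is 0.
But the right sides sum to 1 (mod 2). 0 ≠ 1 — the system is inconsistent.

Unsatisfiable — no assignment works.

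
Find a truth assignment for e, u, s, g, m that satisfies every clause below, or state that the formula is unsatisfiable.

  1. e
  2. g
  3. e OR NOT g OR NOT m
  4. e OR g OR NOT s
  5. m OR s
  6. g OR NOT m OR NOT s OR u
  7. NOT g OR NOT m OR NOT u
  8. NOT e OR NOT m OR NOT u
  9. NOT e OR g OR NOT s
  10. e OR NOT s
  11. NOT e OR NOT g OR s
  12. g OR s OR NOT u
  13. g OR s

e=T, u=T, s=T, g=T, m=F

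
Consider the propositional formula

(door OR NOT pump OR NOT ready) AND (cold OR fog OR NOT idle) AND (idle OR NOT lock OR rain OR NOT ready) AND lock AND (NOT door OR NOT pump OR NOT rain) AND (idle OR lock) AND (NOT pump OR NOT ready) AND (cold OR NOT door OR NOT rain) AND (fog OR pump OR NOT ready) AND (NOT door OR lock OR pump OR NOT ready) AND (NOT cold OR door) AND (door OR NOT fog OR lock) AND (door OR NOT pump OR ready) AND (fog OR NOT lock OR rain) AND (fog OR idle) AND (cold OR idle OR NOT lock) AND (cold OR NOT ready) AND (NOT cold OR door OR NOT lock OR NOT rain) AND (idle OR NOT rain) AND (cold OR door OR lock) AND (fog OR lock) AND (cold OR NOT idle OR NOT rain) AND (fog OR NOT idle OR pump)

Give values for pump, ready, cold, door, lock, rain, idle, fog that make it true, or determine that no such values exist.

Unit clause (lock) forces lock = True.
Set pump = True.
  then (NOT pump OR NOT ready) forces ready = False.
  then (door OR NOT pump OR ready) forces door = True.
  then (NOT door OR NOT pump OR NOT rain) forces rain = False.
  then (fog OR NOT lock OR rain) forces fog = True.
Set cold = True.
Set idle = True.
All clauses satisfied.

pump: True; ready: False; cold: True; door: True; lock: True; rain: False; idle: True; fog: True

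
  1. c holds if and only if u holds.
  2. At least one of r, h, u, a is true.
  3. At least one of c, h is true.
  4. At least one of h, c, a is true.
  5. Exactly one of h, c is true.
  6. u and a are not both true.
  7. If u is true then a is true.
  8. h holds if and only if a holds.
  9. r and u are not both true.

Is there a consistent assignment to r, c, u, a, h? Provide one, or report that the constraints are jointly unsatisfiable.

r=F, c=F, u=F, a=T, h=T

  (1) c=F, u=F — same ✓
  (2) {r, h, u, a}: 2 true — at least one ✓
  (3) {c, h}: 1 true — at least one ✓
  (4) {h, c, a}: 2 true — at least one ✓
  (5) {h, c}: 1 true — exactly one ✓
  (6) u=F, a=T — not both ✓
  (7) u=F ⇒ a: vacuous ✓
  (8) h=T, a=T — same ✓
  (9) r=F, u=F — not both ✓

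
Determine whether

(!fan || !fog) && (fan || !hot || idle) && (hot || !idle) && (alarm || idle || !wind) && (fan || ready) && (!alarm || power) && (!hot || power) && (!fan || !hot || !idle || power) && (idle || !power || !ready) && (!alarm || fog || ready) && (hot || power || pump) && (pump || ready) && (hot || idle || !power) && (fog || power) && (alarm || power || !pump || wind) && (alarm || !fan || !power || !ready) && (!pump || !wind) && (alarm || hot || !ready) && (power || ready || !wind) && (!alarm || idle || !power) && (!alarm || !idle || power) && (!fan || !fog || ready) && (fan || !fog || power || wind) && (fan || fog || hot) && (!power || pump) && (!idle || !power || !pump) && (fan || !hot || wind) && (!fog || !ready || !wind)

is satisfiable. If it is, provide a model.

Try idle = True:
  (hot || !idle) forces hot = True.
  (!hot || power) forces power = True.
  (!power || pump) forces pump = True.
  clause (!idle || !power || !pump) is falsified — backtrack.
So idle = False.
Set wind = False.
Try pump = False:
  (pump || ready) forces ready = True.
  (idle || !power || !ready) forces power = False.
  (!alarm || power) forces alarm = False.
  (!hot || power) forces hot = False.
  clause (hot || power || pump) is falsified — backtrack.
So pump = True.
Set fan = True.
  then (!fan || !fog) forces fog = False.
  then (fog || power) forces power = True.
  then (!alarm || idle || !power) forces alarm = False.
  then (idle || !power || !ready) forces ready = False.
  then (hot || idle || !power) forces hot = True.
All clauses satisfied.

idle = False; wind = False; pump = True; fan = True; power = True; fog = False; alarm = False; ready = False; hot = True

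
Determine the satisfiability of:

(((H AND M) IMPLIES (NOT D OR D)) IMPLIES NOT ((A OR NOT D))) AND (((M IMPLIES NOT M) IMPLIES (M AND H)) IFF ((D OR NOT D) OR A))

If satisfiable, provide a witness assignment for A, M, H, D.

A=F, M=T, H=F, D=T

  ((H AND M) IMPLIES (NOT D OR D)) IMPLIES NOT ((A OR NOT D)) = True
    (H AND M) IMPLIES (NOT D OR D) = True
      H AND M = False
      NOT D OR D = True
        NOT D = False
    NOT ((A OR NOT D)) = True
      A OR NOT D = False
        NOT D = False
  ((M IMPLIES NOT M) IMPLIES (M AND H)) IFF ((D OR NOT D) OR A) = True
    (M IMPLIES NOT M) IMPLIES (M AND H) = True
      M IMPLIES NOT M = False
        NOT M = False
      M AND H = False
    (D OR NOT D) OR A = True
      D OR NOT D = True
        NOT D = False
Both conjuncts True, so the formula holds.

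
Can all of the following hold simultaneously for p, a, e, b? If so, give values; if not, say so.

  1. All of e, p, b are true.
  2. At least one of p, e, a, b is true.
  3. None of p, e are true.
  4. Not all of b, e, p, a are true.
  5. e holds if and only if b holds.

Unsatisfiable

Case p = True:
  Constraint (3) is violated (p=T) — contradiction.
Case p = False:
  Constraint (1) is violated (p=F) — contradiction.
Both cases fail — unsatisfiable.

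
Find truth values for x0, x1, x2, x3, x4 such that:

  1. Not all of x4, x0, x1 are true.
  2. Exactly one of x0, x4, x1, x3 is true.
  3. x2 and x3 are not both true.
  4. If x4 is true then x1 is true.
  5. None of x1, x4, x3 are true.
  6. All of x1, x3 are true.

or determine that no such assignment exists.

The formula is unsatisfiable.

Case x1 = True:
  Constraint (5) is violated (x1=T) — contradiction.
Case x1 = False:
  Constraint (6) is violated (x1=F) — contradiction.
Both cases fail — unsatisfiable.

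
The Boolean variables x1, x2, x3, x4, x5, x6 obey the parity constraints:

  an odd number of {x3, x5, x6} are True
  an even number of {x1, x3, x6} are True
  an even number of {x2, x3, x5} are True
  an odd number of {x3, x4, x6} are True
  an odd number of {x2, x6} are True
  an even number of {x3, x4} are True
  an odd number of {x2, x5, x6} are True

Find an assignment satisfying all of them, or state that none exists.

x1 = True, x2 = False, x3 = False, x4 = False, x5 = False, x6 = True

{x3, x5, x6}: 1 true → odd ✓
{x1, x3, x6}: 2 true → even ✓
{x2, x3, x5}: 0 true → even ✓
{x3, x4, x6}: 1 true → odd ✓
{x2, x6}: 1 true → odd ✓
{x3, x4}: 0 true → even ✓
{x2, x5, x6}: 1 true → odd ✓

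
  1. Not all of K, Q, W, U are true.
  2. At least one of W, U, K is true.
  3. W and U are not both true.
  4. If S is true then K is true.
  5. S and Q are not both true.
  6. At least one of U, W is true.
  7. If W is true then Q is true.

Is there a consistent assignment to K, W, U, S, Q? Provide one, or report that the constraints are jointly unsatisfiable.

K: False; W: True; U: False; S: False; Q: True

  (1) {K, Q, W, U}: 2/4 true — not all ✓
  (2) {W, U, K}: 1 true — at least one ✓
  (3) W=T, U=F — not both ✓
  (4) S=F ⇒ K: vacuous ✓
  (5) S=F, Q=T — not both ✓
  (6) {U, W}: 1 true — at least one ✓
  (7) W=T ⇒ Q: T ✓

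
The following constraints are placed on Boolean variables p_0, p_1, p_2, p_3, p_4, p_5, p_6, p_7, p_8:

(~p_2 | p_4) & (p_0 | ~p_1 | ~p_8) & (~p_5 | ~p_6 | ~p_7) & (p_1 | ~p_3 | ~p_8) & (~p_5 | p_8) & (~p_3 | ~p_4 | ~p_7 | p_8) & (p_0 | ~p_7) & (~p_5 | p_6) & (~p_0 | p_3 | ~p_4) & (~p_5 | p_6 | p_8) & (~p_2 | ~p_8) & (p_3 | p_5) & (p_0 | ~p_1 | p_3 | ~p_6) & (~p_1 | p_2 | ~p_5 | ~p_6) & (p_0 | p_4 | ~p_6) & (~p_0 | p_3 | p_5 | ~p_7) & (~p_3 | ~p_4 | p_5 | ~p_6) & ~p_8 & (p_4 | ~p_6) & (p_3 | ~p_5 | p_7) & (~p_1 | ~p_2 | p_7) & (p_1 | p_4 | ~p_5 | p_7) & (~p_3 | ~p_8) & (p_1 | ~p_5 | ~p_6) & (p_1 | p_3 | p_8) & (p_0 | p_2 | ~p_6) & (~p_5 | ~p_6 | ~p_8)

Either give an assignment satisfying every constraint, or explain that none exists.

Unit clause (~p_8) forces p_8 = False.
In (~p_5 | p_8) only ~p_5 is left, so p_5 = False.
In (p_3 | p_5) only p_3 is left, so p_3 = True.
Set p_0 = True.
Set p_1 = False.
Set p_2 = False.
Set p_4 = False.
  then (p_4 | ~p_6) forces p_6 = False.
Set p_7 = False.
All clauses satisfied.

p_0: True, p_1: False, p_2: False, p_3: True, p_4: False, p_5: False, p_6: False, p_7: False, p_8: False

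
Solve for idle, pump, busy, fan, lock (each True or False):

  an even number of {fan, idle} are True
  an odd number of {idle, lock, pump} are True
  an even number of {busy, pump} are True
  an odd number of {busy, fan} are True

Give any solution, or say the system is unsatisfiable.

idle: True; pump: False; busy: False; fan: True; lock: False

{fan, idle}: 2 true → even ✓
{idle, lock, pump}: 1 true → odd ✓
{busy, pump}: 0 true → even ✓
{busy, fan}: 1 true → odd ✓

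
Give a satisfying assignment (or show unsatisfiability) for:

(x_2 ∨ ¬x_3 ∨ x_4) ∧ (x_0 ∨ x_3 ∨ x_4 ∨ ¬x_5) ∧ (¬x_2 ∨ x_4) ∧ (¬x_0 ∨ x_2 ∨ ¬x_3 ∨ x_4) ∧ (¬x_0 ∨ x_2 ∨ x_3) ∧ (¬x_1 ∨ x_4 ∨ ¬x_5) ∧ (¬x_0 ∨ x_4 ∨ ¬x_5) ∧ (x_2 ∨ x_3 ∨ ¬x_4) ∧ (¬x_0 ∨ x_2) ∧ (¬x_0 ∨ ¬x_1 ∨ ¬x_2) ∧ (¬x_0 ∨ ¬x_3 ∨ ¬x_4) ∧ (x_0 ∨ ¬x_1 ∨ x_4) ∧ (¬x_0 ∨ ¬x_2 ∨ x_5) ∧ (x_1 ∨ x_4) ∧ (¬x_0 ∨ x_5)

Set x_0 = False.
Set x_1 = True.
  then (x_0 ∨ ¬x_1 ∨ x_4) forces x_4 = True.
Set x_2 = True.
Set x_3 = True.
Set x_5 = False.
All clauses satisfied.

x_0 = False, x_1 = True, x_2 = True, x_3 = True, x_4 = True, x_5 = False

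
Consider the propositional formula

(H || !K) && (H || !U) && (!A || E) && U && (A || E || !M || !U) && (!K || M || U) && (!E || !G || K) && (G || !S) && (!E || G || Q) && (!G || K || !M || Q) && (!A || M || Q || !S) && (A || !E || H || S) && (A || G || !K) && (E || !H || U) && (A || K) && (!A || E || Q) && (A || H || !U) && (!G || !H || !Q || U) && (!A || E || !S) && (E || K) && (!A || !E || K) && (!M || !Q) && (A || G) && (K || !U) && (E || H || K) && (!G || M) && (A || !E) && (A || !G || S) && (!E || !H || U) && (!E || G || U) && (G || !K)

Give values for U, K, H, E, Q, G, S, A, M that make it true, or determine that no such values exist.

Unit clause (U) forces U = True.
In (K || !U) only K is left, so K = True.
In (G || !K) only G is left, so G = True.
In (H || !K) only H is left, so H = True.
In (!G || M) only M is left, so M = True.
In (!M || !Q) only !Q is left, so Q = False.
Try E = False:
  (!A || E) forces A = False.
  clause (A || E || !M || !U) is falsified — backtrack.
So E = True.
  then (A || !E) forces A = True.
Set S = True.
All clauses satisfied.

U=T, K=T, H=T, E=T, Q=F, G=T, S=T, A=T, M=T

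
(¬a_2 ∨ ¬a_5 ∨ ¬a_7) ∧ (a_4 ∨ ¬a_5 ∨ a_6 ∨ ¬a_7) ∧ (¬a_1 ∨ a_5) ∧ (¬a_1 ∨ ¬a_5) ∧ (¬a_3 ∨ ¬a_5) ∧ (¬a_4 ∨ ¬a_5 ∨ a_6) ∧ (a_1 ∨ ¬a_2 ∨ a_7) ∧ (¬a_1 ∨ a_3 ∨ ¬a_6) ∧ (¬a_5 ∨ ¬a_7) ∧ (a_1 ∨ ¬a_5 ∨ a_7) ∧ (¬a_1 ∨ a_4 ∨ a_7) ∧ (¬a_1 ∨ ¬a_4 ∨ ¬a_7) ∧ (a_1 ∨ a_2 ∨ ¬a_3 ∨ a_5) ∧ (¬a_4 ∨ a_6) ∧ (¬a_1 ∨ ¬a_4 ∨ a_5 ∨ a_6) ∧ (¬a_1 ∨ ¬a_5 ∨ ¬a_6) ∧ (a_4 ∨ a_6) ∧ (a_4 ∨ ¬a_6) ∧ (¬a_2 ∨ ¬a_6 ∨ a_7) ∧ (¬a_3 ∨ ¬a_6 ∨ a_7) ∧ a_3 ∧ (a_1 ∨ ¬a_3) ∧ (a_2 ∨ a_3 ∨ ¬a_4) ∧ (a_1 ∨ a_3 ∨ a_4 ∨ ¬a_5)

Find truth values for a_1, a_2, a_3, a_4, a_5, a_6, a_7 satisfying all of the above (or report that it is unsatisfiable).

Case a_1 = True:
  (¬a_1 ∨ a_5) forces a_5 = True.
  Clause (¬a_1 ∨ ¬a_5) is falsified — contradiction.
Case a_1 = False:
  (a_3) forces a_3 = True.
  Clause (a_1 ∨ ¬a_3) is falsified — contradiction.
Both cases fail, so the formula is unsatisfiable.

Unsatisfiable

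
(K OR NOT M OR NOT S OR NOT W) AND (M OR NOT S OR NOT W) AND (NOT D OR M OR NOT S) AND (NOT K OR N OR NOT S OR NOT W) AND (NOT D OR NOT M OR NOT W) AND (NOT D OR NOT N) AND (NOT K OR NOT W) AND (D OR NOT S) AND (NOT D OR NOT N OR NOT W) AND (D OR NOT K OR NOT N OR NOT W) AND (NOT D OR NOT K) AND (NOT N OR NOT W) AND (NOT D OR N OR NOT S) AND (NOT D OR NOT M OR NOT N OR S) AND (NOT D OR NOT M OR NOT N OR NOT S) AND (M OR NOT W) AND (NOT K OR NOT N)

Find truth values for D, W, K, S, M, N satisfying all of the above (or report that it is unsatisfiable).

Set D = False.
  then (D OR NOT S) forces S = False.
Set W = False.
Set K = False.
Set M = False.
Set N = False.
All clauses satisfied.

D = False, W = False, K = False, S = False, M = False, N = False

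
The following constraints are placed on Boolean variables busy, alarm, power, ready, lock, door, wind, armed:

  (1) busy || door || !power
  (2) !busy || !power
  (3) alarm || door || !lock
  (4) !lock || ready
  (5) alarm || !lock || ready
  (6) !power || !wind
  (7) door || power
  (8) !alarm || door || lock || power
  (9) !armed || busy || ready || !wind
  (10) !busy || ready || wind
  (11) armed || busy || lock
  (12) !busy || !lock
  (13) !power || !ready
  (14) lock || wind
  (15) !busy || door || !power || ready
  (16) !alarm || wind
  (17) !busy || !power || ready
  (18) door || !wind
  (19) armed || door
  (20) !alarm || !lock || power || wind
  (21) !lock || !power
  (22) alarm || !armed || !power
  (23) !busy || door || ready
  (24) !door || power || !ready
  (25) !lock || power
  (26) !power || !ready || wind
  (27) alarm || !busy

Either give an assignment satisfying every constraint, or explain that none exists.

busy = True, alarm = True, power = False, ready = False, lock = False, door = True, wind = True, armed = False

Set busy = True.
  then (!busy || !power) forces power = False.
  then (door || power) forces door = True.
  then (!busy || !lock) forces lock = False.
  then (lock || wind) forces wind = True.
  then (!door || power || !ready) forces ready = False.
  then (alarm || !busy) forces alarm = True.
Set armed = False.
All clauses satisfied.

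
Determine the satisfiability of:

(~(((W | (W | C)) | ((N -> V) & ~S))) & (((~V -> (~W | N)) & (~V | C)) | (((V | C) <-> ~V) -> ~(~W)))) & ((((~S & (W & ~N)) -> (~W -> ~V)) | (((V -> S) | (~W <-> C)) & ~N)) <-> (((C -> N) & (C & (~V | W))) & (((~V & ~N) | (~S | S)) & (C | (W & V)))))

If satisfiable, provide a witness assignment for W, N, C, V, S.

Unsatisfiable — no assignment works.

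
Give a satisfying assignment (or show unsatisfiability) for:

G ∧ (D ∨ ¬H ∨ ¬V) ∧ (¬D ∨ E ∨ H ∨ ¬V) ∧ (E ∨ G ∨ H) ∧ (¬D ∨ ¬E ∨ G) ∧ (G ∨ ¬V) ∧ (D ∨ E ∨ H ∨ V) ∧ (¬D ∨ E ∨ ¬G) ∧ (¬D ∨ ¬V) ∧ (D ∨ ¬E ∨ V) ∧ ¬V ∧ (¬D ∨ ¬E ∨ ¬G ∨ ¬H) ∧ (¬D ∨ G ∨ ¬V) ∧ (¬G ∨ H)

E = False, H = True, D = False, G = True, V = False

Unit clause (G) forces G = True.
Unit clause (¬V) forces V = False.
In (¬G ∨ H) only H is left, so H = True.
Set E = False.
  then (¬D ∨ E ∨ ¬G) forces D = False.
All clauses satisfied.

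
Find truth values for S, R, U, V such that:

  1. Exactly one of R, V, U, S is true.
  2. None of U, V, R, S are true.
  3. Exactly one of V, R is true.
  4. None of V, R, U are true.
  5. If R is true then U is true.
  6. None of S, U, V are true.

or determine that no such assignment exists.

UNSATISFIABLE

Case R = True:
  Constraint (2) is violated (R=T) — contradiction.
Case R = False:
  (2) forces U = False.
  (2) forces V = False.
  Constraint (3) is violated (V=F, R=F) — contradiction.
Both cases fail — unsatisfiable.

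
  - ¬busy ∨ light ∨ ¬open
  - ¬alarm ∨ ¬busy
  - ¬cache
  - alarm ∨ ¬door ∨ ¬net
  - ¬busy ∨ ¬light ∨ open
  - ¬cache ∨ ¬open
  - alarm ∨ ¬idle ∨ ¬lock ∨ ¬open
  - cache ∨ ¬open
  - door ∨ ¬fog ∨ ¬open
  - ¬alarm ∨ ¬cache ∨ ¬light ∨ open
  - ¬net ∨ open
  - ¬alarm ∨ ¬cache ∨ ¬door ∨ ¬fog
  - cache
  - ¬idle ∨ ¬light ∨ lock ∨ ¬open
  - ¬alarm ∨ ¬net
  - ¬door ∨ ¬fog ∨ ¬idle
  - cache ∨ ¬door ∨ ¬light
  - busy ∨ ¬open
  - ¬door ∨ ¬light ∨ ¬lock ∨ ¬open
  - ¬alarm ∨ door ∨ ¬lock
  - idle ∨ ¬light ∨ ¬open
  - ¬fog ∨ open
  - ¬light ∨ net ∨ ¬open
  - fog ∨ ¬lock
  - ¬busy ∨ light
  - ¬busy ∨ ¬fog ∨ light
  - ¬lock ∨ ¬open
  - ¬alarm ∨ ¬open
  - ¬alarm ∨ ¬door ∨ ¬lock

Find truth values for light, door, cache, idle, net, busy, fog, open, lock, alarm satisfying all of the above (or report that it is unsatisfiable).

UNSATISFIABLE

Case cache = True:
  Clause (¬cache) is falsified — contradiction.
Case cache = False:
  Clause (cache) is falsified — contradiction.
Both cases fail, so the formula is unsatisfiable.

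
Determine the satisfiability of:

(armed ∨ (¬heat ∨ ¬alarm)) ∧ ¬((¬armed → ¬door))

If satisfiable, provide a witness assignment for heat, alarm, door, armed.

heat=T; alarm=F; door=T; armed=F

  armed ∨ (¬heat ∨ ¬alarm) = True
    ¬heat ∨ ¬alarm = True
      ¬heat = False
      ¬alarm = True
  ¬((¬armed → ¬door)) = True
    ¬armed → ¬door = False
      ¬armed = True
      ¬door = False
Both conjuncts True, so the formula holds.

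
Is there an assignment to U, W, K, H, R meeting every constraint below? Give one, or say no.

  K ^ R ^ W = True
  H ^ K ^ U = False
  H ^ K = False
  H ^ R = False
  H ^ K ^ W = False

Adding constraints 1, 4, 5 mod 2: every variable appears an even number of times on the left, so the left side is 0.
But the right sides sum to 1 (mod 2). 0 ≠ 1 — the system is inconsistent.

The formula is unsatisfiable.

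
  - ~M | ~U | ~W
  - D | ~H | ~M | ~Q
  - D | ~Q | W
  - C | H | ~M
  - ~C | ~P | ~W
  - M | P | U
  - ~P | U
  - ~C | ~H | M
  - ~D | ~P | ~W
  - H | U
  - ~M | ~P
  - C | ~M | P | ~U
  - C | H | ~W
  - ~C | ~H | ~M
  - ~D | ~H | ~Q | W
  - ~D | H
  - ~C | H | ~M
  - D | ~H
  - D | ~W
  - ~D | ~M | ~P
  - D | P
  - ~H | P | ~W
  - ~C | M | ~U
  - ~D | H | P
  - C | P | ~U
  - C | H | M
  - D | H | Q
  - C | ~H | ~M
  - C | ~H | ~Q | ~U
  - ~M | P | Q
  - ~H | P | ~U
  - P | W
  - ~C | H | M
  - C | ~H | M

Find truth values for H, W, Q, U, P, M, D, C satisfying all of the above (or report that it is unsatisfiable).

Case P = True:
  (~P | U) forces U = True.
  (~M | ~P) forces M = False.
  (~C | M | ~U) forces C = False.
  (C | H | M) forces H = True.
  Clause (C | ~H | M) is falsified — contradiction.
Case P = False:
  (D | P) forces D = True.
  (~D | H) forces H = True.
  (~H | P | ~W) forces W = False.
  Clause (P | W) is falsified — contradiction.
Both cases fail, so the formula is unsatisfiable.

The formula is unsatisfiable.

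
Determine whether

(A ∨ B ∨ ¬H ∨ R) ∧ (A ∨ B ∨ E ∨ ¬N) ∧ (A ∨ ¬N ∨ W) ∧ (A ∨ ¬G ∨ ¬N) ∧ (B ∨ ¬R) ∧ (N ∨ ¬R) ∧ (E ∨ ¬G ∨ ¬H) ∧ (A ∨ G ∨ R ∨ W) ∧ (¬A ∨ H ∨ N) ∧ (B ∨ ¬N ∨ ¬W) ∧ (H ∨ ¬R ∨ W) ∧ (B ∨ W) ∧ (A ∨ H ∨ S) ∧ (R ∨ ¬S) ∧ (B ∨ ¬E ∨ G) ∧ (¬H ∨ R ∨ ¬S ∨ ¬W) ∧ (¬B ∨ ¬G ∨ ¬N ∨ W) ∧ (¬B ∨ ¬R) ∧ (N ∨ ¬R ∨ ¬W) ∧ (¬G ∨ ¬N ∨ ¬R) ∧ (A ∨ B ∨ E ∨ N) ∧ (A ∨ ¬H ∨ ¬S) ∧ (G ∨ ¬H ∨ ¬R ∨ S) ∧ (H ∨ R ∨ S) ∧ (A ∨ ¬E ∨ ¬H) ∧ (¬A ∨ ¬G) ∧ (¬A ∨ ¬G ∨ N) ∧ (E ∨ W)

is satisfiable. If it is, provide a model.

Set W = True.
Set N = False.
  then (N ∨ ¬R) forces R = False.
  then (R ∨ ¬S) forces S = False.
  then (H ∨ R ∨ S) forces H = True.
Set A = False.
  then (A ∨ B ∨ ¬H ∨ R) forces B = True.
  then (A ∨ ¬E ∨ ¬H) forces E = False.
  then (E ∨ ¬G ∨ ¬H) forces G = False.
All clauses satisfied.

W: True, N: False, A: False, H: True, G: False, S: False, E: False, B: True, R: False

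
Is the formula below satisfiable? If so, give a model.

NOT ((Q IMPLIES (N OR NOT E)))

E = True, Q = True, N = False

  NOT ((Q IMPLIES (N OR NOT E))) = True
    Q IMPLIES (N OR NOT E) = False
      N OR NOT E = False
        NOT E = False
The formula evaluates to True.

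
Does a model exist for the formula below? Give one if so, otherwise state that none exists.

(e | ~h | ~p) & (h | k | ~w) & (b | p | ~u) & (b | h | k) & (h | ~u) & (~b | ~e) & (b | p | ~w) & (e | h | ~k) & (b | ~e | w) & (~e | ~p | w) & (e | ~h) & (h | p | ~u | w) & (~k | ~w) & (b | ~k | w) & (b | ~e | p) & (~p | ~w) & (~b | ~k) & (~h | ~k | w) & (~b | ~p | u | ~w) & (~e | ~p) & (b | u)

b: True; p: True; k: False; h: False; e: False; w: False; u: False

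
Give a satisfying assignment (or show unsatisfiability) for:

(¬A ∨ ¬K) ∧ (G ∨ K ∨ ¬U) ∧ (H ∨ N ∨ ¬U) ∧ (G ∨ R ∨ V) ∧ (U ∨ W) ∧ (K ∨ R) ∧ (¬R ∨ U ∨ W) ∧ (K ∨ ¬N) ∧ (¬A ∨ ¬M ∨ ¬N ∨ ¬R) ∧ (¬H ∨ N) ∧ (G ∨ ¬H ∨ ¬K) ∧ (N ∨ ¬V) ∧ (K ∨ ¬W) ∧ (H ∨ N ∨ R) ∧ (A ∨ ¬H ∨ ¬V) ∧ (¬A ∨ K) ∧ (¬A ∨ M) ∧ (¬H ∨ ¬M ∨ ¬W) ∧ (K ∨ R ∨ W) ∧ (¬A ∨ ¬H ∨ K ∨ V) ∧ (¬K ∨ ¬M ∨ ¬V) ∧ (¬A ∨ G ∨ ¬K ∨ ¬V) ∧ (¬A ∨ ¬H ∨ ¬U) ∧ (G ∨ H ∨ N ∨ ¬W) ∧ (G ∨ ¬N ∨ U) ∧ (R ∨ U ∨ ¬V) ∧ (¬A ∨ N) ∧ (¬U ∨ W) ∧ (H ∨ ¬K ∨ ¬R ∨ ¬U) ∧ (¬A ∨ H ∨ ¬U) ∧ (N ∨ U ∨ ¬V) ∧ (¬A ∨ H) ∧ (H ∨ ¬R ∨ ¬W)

Set R = False.
  then (K ∨ R) forces K = True.
  then (¬A ∨ ¬K) forces A = False.
Set H = True.
  then (¬H ∨ N) forces N = True.
  then (G ∨ ¬H ∨ ¬K) forces G = True.
  then (A ∨ ¬H ∨ ¬V) forces V = False.
Set U = True.
  then (¬U ∨ W) forces W = True.
  then (¬H ∨ ¬M ∨ ¬W) forces M = False.
All clauses satisfied.

R = False, H = True, G = True, A = False, V = False, N = True, U = True, K = True, M = False, W = True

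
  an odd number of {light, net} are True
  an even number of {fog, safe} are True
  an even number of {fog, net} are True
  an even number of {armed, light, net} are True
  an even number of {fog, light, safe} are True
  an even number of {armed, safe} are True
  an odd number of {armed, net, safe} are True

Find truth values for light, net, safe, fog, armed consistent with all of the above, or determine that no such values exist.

light = False; net = True; safe = True; fog = True; armed = True

{light, net}: 1 true → odd ✓
{fog, safe}: 2 true → even ✓
{fog, net}: 2 true → even ✓
{armed, light, net}: 2 true → even ✓
{fog, light, safe}: 2 true → even ✓
{armed, safe}: 2 true → even ✓
{armed, net, safe}: 3 true → odd ✓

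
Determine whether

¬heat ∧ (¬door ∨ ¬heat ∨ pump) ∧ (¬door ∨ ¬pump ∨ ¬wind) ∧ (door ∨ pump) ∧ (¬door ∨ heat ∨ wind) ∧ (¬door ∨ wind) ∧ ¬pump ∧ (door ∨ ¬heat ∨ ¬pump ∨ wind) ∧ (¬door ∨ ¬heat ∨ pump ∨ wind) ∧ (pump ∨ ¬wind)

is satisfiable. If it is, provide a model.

No satisfying assignment exists.

Case pump = True:
  Clause (¬pump) is falsified — contradiction.
Case pump = False:
  (¬heat) forces heat = False.
  (door ∨ pump) forces door = True.
  (¬door ∨ heat ∨ wind) forces wind = True.
  Clause (pump ∨ ¬wind) is falsified — contradiction.
Both cases fail, so the formula is unsatisfiable.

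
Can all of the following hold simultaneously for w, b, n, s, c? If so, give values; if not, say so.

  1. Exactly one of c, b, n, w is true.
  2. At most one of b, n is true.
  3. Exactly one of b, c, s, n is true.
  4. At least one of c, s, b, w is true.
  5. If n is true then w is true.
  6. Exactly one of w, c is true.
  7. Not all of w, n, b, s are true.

w = True, b = False, n = False, s = True, c = False

  (1) {c, b, n, w}: 1 true — exactly one ✓
  (2) {b, n}: 0 true — at most one ✓
  (3) {b, c, s, n}: 1 true — exactly one ✓
  (4) {c, s, b, w}: 2 true — at least one ✓
  (5) n=F ⇒ w: vacuous ✓
  (6) {w, c}: 1 true — exactly one ✓
  (7) {w, n, b, s}: 2/4 true — not all ✓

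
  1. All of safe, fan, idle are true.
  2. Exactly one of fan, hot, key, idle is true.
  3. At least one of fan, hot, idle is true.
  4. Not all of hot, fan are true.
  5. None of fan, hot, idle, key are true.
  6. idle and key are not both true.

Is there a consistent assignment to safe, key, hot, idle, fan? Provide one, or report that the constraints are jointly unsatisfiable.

Case idle = True:
  Constraint (5) is violated (idle=T) — contradiction.
Case idle = False:
  Constraint (1) is violated (idle=F) — contradiction.
Both cases fail — unsatisfiable.

Unsatisfiable — no assignment works.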